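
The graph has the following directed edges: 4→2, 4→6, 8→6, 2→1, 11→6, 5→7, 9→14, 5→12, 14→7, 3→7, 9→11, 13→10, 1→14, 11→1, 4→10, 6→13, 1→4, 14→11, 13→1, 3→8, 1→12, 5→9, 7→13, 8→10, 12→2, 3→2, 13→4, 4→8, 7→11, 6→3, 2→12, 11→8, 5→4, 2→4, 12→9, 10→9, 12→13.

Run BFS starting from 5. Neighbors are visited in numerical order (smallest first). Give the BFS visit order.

Visit 5; enqueue 4, 7, 9, 12 → queue [4, 7, 9, 12]
Visit 4; enqueue 2, 6, 8, 10 → queue [7, 9, 12, 2, 6, 8, 10]
Visit 7; enqueue 11, 13 → queue [9, 12, 2, 6, 8, 10, 11, 13]
Visit 9; enqueue 14 → queue [12, 2, 6, 8, 10, 11, 13, 14]
Visit 12 → queue [2, 6, 8, 10, 11, 13, 14]
Visit 2; enqueue 1 → queue [6, 8, 10, 11, 13, 14, 1]
Visit 6; enqueue 3 → queue [8, 10, 11, 13, 14, 1, 3]
Visit 8 → queue [10, 11, 13, 14, 1, 3]
Visit 10 → queue [11, 13, 14, 1, 3]
Visit 11 → queue [13, 14, 1, 3]
Visit 13 → queue [14, 1, 3]
Visit 14 → queue [1, 3]
Visit 1 → queue [3]
Visit 3 → queue []

5 → 4 → 7 → 9 → 12 → 2 → 6 → 8 → 10 → 11 → 13 → 14 → 1 → 3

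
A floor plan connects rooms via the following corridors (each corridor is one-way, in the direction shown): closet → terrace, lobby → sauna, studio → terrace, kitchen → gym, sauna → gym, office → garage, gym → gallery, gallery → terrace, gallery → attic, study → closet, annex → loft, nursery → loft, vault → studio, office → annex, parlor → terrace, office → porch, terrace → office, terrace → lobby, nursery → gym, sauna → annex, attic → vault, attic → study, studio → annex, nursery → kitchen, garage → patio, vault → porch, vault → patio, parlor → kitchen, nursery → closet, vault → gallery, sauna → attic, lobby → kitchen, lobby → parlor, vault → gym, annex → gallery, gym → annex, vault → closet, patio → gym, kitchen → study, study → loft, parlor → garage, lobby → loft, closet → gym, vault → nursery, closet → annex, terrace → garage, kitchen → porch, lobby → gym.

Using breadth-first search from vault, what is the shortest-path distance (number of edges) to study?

3

Level 0: vault
Level 1: closet, gallery, gym, nursery, patio, porch, studio
Level 2: annex, attic, kitchen, loft, terrace
Level 3: garage, lobby, office, study
Level 4: parlor, sauna
study first appears at level 3.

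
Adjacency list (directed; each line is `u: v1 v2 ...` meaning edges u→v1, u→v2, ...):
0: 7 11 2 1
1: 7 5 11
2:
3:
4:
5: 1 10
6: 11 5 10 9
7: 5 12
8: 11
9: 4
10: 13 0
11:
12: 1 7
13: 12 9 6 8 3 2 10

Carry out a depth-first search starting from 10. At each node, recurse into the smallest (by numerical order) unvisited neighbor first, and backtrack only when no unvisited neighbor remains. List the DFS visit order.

10, 0, 1, 5, 7, 12, 11, 2, 13, 3, 6, 9, 4, 8

Visit 10
10 → 0
0 → 1
1 → 5
1 → 7
7 → 12
1 → 11
0 → 2
10 → 13
13 → 3
13 → 6
6 → 9
9 → 4
13 → 8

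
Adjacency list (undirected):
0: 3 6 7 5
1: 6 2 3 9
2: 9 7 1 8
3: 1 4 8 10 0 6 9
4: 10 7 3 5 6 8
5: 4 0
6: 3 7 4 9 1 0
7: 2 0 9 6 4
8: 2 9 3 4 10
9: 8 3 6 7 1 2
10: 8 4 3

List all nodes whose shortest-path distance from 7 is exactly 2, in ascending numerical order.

1, 3, 5, 8, 10

Level 0: 7
Level 1: 0, 2, 4, 6, 9
Level 2: 1, 3, 5, 8, 10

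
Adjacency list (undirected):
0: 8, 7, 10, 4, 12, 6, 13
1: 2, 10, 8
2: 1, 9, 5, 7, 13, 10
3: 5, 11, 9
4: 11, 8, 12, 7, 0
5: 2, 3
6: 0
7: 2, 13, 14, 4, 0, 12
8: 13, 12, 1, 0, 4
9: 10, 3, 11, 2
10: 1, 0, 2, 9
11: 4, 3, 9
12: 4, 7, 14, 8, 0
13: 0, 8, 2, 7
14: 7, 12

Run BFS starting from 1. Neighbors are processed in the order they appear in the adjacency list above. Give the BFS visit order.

1 2 10 8 9 5 7 13 0 12 4 3 11 14 6

Visit 1; enqueue 2, 10, 8 → queue [2, 10, 8]
Visit 2; enqueue 9, 5, 7, 13 → queue [10, 8, 9, 5, 7, 13]
Visit 10; enqueue 0 → queue [8, 9, 5, 7, 13, 0]
Visit 8; enqueue 12, 4 → queue [9, 5, 7, 13, 0, 12, 4]
Visit 9; enqueue 3, 11 → queue [5, 7, 13, 0, 12, 4, 3, 11]
Visit 5 → queue [7, 13, 0, 12, 4, 3, 11]
Visit 7; enqueue 14 → queue [13, 0, 12, 4, 3, 11, 14]
Visit 13 → queue [0, 12, 4, 3, 11, 14]
Visit 0; enqueue 6 → queue [12, 4, 3, 11, 14, 6]
Visit 12 → queue [4, 3, 11, 14, 6]
Visit 4 → queue [3, 11, 14, 6]
Visit 3 → queue [11, 14, 6]
Visit 11 → queue [14, 6]
Visit 14 → queue [6]
Visit 6 → queue []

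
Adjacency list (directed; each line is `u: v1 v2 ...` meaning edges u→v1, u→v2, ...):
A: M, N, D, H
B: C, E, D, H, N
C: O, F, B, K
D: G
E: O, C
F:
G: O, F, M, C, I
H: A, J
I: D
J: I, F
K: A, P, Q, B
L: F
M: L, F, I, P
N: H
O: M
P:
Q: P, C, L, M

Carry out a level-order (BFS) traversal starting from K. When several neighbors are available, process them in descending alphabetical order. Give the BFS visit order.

Visit K; enqueue Q, P, B, A → queue [Q, P, B, A]
Visit Q; enqueue M, L, C → queue [P, B, A, M, L, C]
Visit P → queue [B, A, M, L, C]
Visit B; enqueue N, H, E, D → queue [A, M, L, C, N, H, E, D]
Visit A → queue [M, L, C, N, H, E, D]
Visit M; enqueue I, F → queue [L, C, N, H, E, D, I, F]
Visit L → queue [C, N, H, E, D, I, F]
Visit C; enqueue O → queue [N, H, E, D, I, F, O]
Visit N → queue [H, E, D, I, F, O]
Visit H; enqueue J → queue [E, D, I, F, O, J]
Visit E → queue [D, I, F, O, J]
Visit D; enqueue G → queue [I, F, O, J, G]
Visit I → queue [F, O, J, G]
Visit F → queue [O, J, G]
Visit O → queue [J, G]
Visit J → queue [G]
Visit G → queue []

K, Q, P, B, A, M, L, C, N, H, E, D, I, F, O, J, G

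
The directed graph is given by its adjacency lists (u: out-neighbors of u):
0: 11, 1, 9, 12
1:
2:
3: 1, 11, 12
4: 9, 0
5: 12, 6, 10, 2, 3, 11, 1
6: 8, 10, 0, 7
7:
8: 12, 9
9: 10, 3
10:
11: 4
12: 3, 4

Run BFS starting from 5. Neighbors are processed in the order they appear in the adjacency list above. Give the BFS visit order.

5 12 6 10 2 3 11 1 4 8 0 7 9

Visit 5; enqueue 12, 6, 10, 2, 3, 11, 1 → queue [12, 6, 10, 2, 3, 11, 1]
Visit 12; enqueue 4 → queue [6, 10, 2, 3, 11, 1, 4]
Visit 6; enqueue 8, 0, 7 → queue [10, 2, 3, 11, 1, 4, 8, 0, 7]
Visit 10 → queue [2, 3, 11, 1, 4, 8, 0, 7]
Visit 2 → queue [3, 11, 1, 4, 8, 0, 7]
Visit 3 → queue [11, 1, 4, 8, 0, 7]
Visit 11 → queue [1, 4, 8, 0, 7]
Visit 1 → queue [4, 8, 0, 7]
Visit 4; enqueue 9 → queue [8, 0, 7, 9]
Visit 8 → queue [0, 7, 9]
Visit 0 → queue [7, 9]
Visit 7 → queue [9]
Visit 9 → queue []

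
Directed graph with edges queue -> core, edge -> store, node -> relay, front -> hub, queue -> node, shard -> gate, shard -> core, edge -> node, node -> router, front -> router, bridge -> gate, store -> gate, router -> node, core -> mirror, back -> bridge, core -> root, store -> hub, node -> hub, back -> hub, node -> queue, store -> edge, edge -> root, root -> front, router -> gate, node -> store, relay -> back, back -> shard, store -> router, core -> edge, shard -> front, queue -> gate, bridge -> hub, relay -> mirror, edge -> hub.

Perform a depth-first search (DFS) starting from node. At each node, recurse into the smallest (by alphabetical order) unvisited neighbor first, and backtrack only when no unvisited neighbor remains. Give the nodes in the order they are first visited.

Visit node
node → hub
node → queue
queue → core
core → edge
edge → root
root → front
front → router
router → gate
edge → store
core → mirror
node → relay
relay → back
back → bridge
back → shard

node → hub → queue → core → edge → root → front → router → gate → store → mirror → relay → back → bridge → shard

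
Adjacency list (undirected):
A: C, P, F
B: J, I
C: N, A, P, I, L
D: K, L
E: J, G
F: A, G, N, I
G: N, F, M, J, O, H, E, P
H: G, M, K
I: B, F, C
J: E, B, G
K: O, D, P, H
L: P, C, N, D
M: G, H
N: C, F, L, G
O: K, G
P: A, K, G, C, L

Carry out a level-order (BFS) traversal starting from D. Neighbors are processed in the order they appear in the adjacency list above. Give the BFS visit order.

Visit D; enqueue K, L → queue [K, L]
Visit K; enqueue O, P, H → queue [L, O, P, H]
Visit L; enqueue C, N → queue [O, P, H, C, N]
Visit O; enqueue G → queue [P, H, C, N, G]
Visit P; enqueue A → queue [H, C, N, G, A]
Visit H; enqueue M → queue [C, N, G, A, M]
Visit C; enqueue I → queue [N, G, A, M, I]
Visit N; enqueue F → queue [G, A, M, I, F]
Visit G; enqueue J, E → queue [A, M, I, F, J, E]
Visit A → queue [M, I, F, J, E]
Visit M → queue [I, F, J, E]
Visit I; enqueue B → queue [F, J, E, B]
Visit F → queue [J, E, B]
Visit J → queue [E, B]
Visit E → queue [B]
Visit B → queue []

D, K, L, O, P, H, C, N, G, A, M, I, F, J, E, B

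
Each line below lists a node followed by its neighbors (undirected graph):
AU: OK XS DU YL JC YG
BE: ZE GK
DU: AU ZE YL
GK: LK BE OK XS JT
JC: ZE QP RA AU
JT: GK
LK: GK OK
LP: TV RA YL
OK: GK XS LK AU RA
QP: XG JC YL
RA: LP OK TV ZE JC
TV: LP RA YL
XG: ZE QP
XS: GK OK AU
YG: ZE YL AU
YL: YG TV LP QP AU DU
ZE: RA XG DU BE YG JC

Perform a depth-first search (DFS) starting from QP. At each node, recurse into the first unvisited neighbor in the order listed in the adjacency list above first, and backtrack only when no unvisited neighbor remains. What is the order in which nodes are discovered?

Visit QP
QP → XG
XG → ZE
ZE → RA
RA → LP
LP → TV
TV → YL
YL → YG
YG → AU
AU → OK
OK → GK
GK → LK
GK → BE
GK → XS
GK → JT
AU → DU
AU → JC

QP → XG → ZE → RA → LP → TV → YL → YG → AU → OK → GK → LK → BE → XS → JT → DU → JC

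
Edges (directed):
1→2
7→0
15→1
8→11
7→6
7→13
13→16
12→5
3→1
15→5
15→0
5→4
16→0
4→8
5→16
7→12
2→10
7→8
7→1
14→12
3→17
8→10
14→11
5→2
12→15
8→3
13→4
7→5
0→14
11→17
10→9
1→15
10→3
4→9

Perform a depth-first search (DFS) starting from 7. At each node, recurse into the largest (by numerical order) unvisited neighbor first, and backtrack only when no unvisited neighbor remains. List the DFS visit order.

7 13 16 0 14 12 15 5 4 9 8 11 17 10 3 1 2 6

Visit 7
7 → 13
13 → 16
16 → 0
0 → 14
14 → 12
12 → 15
15 → 5
5 → 4
4 → 9
4 → 8
8 → 11
11 → 17
8 → 10
10 → 3
3 → 1
1 → 2
7 → 6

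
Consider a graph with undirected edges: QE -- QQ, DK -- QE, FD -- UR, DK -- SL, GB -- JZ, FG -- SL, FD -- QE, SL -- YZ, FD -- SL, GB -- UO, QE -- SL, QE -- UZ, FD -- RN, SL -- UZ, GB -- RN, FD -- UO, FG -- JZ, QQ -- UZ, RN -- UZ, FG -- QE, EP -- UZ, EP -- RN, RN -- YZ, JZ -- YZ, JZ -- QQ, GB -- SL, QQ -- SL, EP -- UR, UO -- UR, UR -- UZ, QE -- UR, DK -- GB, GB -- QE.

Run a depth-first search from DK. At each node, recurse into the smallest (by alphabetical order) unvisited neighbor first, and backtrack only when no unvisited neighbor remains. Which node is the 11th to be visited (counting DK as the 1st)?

Visit DK
DK → GB
GB → JZ
JZ → FG
FG → QE
QE → FD
FD → RN
RN → EP
EP → UR
UR → UO
UR → UZ
UZ → QQ
QQ → SL
SL → YZ

Visit order: DK, GB, JZ, FG, QE, FD, RN, EP, UR, UO, UZ, QQ, SL, YZ

UZ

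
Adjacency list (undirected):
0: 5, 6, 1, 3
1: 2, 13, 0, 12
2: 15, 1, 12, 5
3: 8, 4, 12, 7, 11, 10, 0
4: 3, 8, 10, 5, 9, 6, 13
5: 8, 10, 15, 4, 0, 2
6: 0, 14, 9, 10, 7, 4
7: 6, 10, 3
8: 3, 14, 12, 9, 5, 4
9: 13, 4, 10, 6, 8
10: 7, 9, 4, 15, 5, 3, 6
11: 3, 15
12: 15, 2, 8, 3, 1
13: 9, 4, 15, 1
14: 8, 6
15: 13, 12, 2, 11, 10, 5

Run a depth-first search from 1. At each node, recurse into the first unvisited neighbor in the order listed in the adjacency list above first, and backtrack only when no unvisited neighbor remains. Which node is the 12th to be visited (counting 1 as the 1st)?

5

Visit 1
1 → 2
2 → 15
15 → 13
13 → 9
9 → 4
4 → 3
3 → 8
8 → 14
14 → 6
6 → 0
0 → 5
5 → 10
10 → 7
8 → 12
3 → 11

Visit order: 1, 2, 15, 13, 9, 4, 3, 8, 14, 6, 0, 5, 10, 7, 12, 11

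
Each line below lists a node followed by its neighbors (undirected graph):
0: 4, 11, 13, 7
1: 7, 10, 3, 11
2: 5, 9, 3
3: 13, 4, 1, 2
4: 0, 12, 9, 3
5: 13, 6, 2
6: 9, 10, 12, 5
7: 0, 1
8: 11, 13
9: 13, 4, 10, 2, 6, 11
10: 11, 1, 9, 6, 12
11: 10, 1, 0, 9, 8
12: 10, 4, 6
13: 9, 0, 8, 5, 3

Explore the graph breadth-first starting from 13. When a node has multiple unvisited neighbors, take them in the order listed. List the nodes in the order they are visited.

13 9 0 8 5 3 4 10 2 6 11 7 1 12

Visit 13; enqueue 9, 0, 8, 5, 3 → queue [9, 0, 8, 5, 3]
Visit 9; enqueue 4, 10, 2, 6, 11 → queue [0, 8, 5, 3, 4, 10, 2, 6, 11]
Visit 0; enqueue 7 → queue [8, 5, 3, 4, 10, 2, 6, 11, 7]
Visit 8 → queue [5, 3, 4, 10, 2, 6, 11, 7]
Visit 5 → queue [3, 4, 10, 2, 6, 11, 7]
Visit 3; enqueue 1 → queue [4, 10, 2, 6, 11, 7, 1]
Visit 4; enqueue 12 → queue [10, 2, 6, 11, 7, 1, 12]
Visit 10 → queue [2, 6, 11, 7, 1, 12]
Visit 2 → queue [6, 11, 7, 1, 12]
Visit 6 → queue [11, 7, 1, 12]
Visit 11 → queue [7, 1, 12]
Visit 7 → queue [1, 12]
Visit 1 → queue [12]
Visit 12 → queue []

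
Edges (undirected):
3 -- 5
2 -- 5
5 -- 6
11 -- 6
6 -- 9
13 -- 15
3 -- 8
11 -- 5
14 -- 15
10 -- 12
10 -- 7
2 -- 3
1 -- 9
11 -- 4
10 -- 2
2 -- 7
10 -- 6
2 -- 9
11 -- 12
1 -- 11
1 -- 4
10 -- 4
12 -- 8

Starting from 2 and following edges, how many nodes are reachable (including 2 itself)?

BFS from 2 visits: 2, 10, 9, 7, 5, 3, 12, 6, 4, 1, 11, 8
Reachable nodes: 12 of 15 total.

12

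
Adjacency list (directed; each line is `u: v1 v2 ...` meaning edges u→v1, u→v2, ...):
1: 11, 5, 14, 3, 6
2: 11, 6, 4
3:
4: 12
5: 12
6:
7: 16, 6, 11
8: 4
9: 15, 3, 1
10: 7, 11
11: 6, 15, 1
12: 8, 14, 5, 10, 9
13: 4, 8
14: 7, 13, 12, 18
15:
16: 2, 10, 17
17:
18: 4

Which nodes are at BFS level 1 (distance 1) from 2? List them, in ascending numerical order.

4, 6, 11

Level 0: 2
Level 1: 4, 6, 11
Level 2: 1, 12, 15
Level 3: 3, 5, 8, 9, 10, 14
Level 4: 7, 13, 18
Level 5: 16
Level 6: 17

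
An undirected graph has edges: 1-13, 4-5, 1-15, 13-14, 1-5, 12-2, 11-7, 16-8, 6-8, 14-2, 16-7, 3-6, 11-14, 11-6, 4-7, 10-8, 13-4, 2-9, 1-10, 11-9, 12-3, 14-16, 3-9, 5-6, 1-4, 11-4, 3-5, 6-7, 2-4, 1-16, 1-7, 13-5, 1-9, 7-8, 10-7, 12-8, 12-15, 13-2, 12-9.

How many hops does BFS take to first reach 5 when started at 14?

Level 0: 14
Level 1: 2, 11, 13, 16
Level 2: 1, 4, 5, 6, 7, 8, 9, 12
Level 3: 3, 10, 15
5 first appears at level 2.

2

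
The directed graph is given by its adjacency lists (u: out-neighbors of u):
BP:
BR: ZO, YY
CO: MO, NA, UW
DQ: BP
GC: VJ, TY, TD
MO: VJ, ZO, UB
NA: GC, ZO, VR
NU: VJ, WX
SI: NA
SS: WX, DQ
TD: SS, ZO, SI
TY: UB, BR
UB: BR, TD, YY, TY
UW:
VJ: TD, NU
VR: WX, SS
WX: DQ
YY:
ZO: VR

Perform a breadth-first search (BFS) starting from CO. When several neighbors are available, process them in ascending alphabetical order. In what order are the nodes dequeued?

Visit CO; enqueue MO, NA, UW → queue [MO, NA, UW]
Visit MO; enqueue UB, VJ, ZO → queue [NA, UW, UB, VJ, ZO]
Visit NA; enqueue GC, VR → queue [UW, UB, VJ, ZO, GC, VR]
Visit UW → queue [UB, VJ, ZO, GC, VR]
Visit UB; enqueue BR, TD, TY, YY → queue [VJ, ZO, GC, VR, BR, TD, TY, YY]
Visit VJ; enqueue NU → queue [ZO, GC, VR, BR, TD, TY, YY, NU]
Visit ZO → queue [GC, VR, BR, TD, TY, YY, NU]
Visit GC → queue [VR, BR, TD, TY, YY, NU]
Visit VR; enqueue SS, WX → queue [BR, TD, TY, YY, NU, SS, WX]
Visit BR → queue [TD, TY, YY, NU, SS, WX]
Visit TD; enqueue SI → queue [TY, YY, NU, SS, WX, SI]
Visit TY → queue [YY, NU, SS, WX, SI]
Visit YY → queue [NU, SS, WX, SI]
Visit NU → queue [SS, WX, SI]
Visit SS; enqueue DQ → queue [WX, SI, DQ]
Visit WX → queue [SI, DQ]
Visit SI → queue [DQ]
Visit DQ; enqueue BP → queue [BP]
Visit BP → queue []

CO, MO, NA, UW, UB, VJ, ZO, GC, VR, BR, TD, TY, YY, NU, SS, WX, SI, DQ, BP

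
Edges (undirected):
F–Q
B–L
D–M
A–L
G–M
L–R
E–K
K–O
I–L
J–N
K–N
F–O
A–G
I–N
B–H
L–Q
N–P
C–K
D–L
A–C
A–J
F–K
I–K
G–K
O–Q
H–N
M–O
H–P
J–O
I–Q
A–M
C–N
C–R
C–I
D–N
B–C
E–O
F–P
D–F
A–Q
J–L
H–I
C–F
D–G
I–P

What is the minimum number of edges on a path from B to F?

Level 0: B
Level 1: C, H, L
Level 2: A, D, F, I, J, K, N, P, Q, R
Level 3: E, G, M, O
F first appears at level 2.

2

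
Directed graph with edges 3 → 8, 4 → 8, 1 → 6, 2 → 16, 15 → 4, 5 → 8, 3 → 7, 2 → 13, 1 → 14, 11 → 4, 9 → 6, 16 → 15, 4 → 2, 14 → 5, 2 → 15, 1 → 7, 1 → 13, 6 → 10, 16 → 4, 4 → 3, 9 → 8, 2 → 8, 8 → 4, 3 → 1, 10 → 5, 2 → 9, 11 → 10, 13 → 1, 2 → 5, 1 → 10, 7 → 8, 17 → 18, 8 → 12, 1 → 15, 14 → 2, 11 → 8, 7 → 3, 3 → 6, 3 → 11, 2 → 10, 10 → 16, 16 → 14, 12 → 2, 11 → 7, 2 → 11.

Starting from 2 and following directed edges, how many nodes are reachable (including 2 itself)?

16

BFS from 2 visits: 2, 16, 15, 13, 11, 10, 9, 8, 5, 14, 4, 1, 7, 6, 12, 3
Reachable nodes: 16 of 18 total.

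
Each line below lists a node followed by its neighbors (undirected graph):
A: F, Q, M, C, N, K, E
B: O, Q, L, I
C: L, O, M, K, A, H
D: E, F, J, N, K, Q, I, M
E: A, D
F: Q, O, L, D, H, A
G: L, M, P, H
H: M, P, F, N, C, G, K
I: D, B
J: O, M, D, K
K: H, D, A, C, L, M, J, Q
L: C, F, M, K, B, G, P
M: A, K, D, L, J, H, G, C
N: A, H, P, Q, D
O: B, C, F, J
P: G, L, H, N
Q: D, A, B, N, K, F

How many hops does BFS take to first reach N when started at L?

2

Level 0: L
Level 1: B, C, F, G, K, M, P
Level 2: A, D, H, I, J, N, O, Q
Level 3: E
N first appears at level 2.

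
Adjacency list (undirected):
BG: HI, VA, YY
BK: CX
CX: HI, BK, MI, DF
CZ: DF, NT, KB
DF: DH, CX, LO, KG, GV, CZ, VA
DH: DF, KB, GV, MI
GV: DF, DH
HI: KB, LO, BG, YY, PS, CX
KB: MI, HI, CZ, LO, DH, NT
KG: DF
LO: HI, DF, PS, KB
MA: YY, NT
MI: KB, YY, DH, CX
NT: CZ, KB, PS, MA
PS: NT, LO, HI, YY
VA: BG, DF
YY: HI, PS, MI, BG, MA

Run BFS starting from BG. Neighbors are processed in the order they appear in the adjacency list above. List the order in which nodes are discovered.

Visit BG; enqueue HI, VA, YY → queue [HI, VA, YY]
Visit HI; enqueue KB, LO, PS, CX → queue [VA, YY, KB, LO, PS, CX]
Visit VA; enqueue DF → queue [YY, KB, LO, PS, CX, DF]
Visit YY; enqueue MI, MA → queue [KB, LO, PS, CX, DF, MI, MA]
Visit KB; enqueue CZ, DH, NT → queue [LO, PS, CX, DF, MI, MA, CZ, DH, NT]
Visit LO → queue [PS, CX, DF, MI, MA, CZ, DH, NT]
Visit PS → queue [CX, DF, MI, MA, CZ, DH, NT]
Visit CX; enqueue BK → queue [DF, MI, MA, CZ, DH, NT, BK]
Visit DF; enqueue KG, GV → queue [MI, MA, CZ, DH, NT, BK, KG, GV]
Visit MI → queue [MA, CZ, DH, NT, BK, KG, GV]
Visit MA → queue [CZ, DH, NT, BK, KG, GV]
Visit CZ → queue [DH, NT, BK, KG, GV]
Visit DH → queue [NT, BK, KG, GV]
Visit NT → queue [BK, KG, GV]
Visit BK → queue [KG, GV]
Visit KG → queue [GV]
Visit GV → queue []

BG, HI, VA, YY, KB, LO, PS, CX, DF, MI, MA, CZ, DH, NT, BK, KG, GV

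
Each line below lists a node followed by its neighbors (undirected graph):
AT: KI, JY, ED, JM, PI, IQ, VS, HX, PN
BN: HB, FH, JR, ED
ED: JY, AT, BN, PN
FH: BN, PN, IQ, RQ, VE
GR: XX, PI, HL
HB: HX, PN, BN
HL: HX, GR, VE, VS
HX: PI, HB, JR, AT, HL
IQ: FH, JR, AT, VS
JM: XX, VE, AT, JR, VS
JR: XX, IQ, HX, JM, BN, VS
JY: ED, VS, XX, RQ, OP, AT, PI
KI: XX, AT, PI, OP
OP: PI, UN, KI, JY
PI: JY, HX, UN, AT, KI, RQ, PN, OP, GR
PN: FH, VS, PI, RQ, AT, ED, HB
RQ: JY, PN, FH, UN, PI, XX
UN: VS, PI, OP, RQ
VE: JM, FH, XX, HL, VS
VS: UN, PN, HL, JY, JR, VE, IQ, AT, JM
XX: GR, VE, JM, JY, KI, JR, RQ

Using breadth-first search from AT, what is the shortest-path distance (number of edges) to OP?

Level 0: AT
Level 1: ED, HX, IQ, JM, JY, KI, PI, PN, VS
Level 2: BN, FH, GR, HB, HL, JR, OP, RQ, UN, VE, XX
OP first appears at level 2.

2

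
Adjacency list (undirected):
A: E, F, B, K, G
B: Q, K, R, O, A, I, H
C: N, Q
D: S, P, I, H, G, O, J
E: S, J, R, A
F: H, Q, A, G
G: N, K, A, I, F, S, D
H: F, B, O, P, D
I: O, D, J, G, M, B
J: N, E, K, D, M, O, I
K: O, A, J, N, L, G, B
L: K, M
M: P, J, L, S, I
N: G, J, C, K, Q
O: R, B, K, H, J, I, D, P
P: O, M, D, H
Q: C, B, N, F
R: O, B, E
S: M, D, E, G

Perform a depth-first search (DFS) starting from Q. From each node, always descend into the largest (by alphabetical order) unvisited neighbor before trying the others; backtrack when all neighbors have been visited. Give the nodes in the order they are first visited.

Visit Q
Q → N
N → K
K → O
O → R
R → E
E → S
S → M
M → P
P → H
H → F
F → G
G → I
I → J
J → D
I → B
B → A
M → L
N → C

Q N K O R E S M P H F G I J D B A L C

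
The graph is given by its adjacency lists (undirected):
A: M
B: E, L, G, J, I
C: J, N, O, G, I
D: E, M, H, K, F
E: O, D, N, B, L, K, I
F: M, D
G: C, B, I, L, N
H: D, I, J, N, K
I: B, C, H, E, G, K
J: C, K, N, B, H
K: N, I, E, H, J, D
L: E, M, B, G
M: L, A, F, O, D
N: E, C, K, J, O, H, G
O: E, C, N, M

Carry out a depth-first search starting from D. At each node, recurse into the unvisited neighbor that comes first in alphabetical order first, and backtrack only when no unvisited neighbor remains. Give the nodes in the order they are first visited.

Visit D
D → E
E → B
B → G
G → C
C → I
I → H
H → J
J → K
K → N
N → O
O → M
M → A
M → F
M → L

D, E, B, G, C, I, H, J, K, N, O, M, A, F, L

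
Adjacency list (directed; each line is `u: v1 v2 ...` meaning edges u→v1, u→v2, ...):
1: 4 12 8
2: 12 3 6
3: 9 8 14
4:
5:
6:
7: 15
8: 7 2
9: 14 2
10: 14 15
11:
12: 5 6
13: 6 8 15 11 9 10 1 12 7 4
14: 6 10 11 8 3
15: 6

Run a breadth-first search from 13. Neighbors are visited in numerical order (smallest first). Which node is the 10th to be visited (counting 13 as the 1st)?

12

Visit 13; enqueue 1, 4, 6, 7, 8, 9, 10, 11, 12, 15 → queue [1, 4, 6, 7, 8, 9, 10, 11, 12, 15]
Visit 1 → queue [4, 6, 7, 8, 9, 10, 11, 12, 15]
Visit 4 → queue [6, 7, 8, 9, 10, 11, 12, 15]
Visit 6 → queue [7, 8, 9, 10, 11, 12, 15]
Visit 7 → queue [8, 9, 10, 11, 12, 15]
Visit 8; enqueue 2 → queue [9, 10, 11, 12, 15, 2]
Visit 9; enqueue 14 → queue [10, 11, 12, 15, 2, 14]
Visit 10 → queue [11, 12, 15, 2, 14]
Visit 11 → queue [12, 15, 2, 14]
Visit 12; enqueue 5 → queue [15, 2, 14, 5]
Visit 15 → queue [2, 14, 5]
Visit 2; enqueue 3 → queue [14, 5, 3]
Visit 14 → queue [5, 3]
Visit 5 → queue [3]
Visit 3 → queue []

Visit order: 13, 1, 4, 6, 7, 8, 9, 10, 11, 12, 15, 2, 14, 5, 3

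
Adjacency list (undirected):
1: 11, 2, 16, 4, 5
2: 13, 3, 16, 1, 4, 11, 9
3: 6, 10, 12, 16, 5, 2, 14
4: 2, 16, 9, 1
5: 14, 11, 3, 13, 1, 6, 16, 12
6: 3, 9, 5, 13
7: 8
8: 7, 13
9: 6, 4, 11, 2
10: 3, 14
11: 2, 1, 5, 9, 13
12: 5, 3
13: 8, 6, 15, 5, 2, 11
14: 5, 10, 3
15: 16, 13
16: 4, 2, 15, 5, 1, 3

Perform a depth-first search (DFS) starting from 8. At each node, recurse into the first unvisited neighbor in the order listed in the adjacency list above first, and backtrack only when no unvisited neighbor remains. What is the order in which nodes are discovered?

Visit 8
8 → 7
8 → 13
13 → 6
6 → 3
3 → 10
10 → 14
14 → 5
5 → 11
11 → 2
2 → 16
16 → 4
4 → 9
4 → 1
16 → 15
5 → 12

8, 7, 13, 6, 3, 10, 14, 5, 11, 2, 16, 4, 9, 1, 15, 12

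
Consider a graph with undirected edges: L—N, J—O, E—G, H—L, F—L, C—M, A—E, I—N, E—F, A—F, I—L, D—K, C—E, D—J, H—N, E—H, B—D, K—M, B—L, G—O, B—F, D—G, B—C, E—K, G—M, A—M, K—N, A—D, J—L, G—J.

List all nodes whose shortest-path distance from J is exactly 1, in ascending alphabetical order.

Level 0: J
Level 1: D, G, L, O
Level 2: A, B, E, F, H, I, K, M, N
Level 3: C

D, G, L, O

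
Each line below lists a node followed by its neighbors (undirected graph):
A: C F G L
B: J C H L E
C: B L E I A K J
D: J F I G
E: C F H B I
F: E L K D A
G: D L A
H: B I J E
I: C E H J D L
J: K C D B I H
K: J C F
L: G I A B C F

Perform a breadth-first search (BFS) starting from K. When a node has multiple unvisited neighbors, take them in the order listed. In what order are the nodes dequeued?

Visit K; enqueue J, C, F → queue [J, C, F]
Visit J; enqueue D, B, I, H → queue [C, F, D, B, I, H]
Visit C; enqueue L, E, A → queue [F, D, B, I, H, L, E, A]
Visit F → queue [D, B, I, H, L, E, A]
Visit D; enqueue G → queue [B, I, H, L, E, A, G]
Visit B → queue [I, H, L, E, A, G]
Visit I → queue [H, L, E, A, G]
Visit H → queue [L, E, A, G]
Visit L → queue [E, A, G]
Visit E → queue [A, G]
Visit A → queue [G]
Visit G → queue []

K → J → C → F → D → B → I → H → L → E → A → G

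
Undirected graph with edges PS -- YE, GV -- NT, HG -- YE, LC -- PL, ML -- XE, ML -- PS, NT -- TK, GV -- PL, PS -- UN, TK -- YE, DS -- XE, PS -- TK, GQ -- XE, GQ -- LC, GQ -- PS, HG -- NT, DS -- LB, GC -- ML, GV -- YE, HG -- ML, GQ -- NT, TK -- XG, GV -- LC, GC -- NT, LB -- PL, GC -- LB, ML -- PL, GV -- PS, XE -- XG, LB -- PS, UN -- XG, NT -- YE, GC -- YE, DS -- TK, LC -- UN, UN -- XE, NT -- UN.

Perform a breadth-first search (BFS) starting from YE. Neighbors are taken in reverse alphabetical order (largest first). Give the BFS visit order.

YE, TK, PS, NT, HG, GV, GC, XG, DS, UN, ML, LB, GQ, PL, LC, XE

Visit YE; enqueue TK, PS, NT, HG, GV, GC → queue [TK, PS, NT, HG, GV, GC]
Visit TK; enqueue XG, DS → queue [PS, NT, HG, GV, GC, XG, DS]
Visit PS; enqueue UN, ML, LB, GQ → queue [NT, HG, GV, GC, XG, DS, UN, ML, LB, GQ]
Visit NT → queue [HG, GV, GC, XG, DS, UN, ML, LB, GQ]
Visit HG → queue [GV, GC, XG, DS, UN, ML, LB, GQ]
Visit GV; enqueue PL, LC → queue [GC, XG, DS, UN, ML, LB, GQ, PL, LC]
Visit GC → queue [XG, DS, UN, ML, LB, GQ, PL, LC]
Visit XG; enqueue XE → queue [DS, UN, ML, LB, GQ, PL, LC, XE]
Visit DS → queue [UN, ML, LB, GQ, PL, LC, XE]
Visit UN → queue [ML, LB, GQ, PL, LC, XE]
Visit ML → queue [LB, GQ, PL, LC, XE]
Visit LB → queue [GQ, PL, LC, XE]
Visit GQ → queue [PL, LC, XE]
Visit PL → queue [LC, XE]
Visit LC → queue [XE]
Visit XE → queue []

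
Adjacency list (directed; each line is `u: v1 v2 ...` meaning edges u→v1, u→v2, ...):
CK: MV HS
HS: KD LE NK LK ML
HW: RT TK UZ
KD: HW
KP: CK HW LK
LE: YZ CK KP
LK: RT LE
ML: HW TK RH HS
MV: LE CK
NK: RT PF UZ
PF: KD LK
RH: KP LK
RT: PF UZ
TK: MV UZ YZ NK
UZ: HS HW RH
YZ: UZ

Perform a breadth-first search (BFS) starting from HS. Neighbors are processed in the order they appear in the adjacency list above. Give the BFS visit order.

HS -> KD -> LE -> NK -> LK -> ML -> HW -> YZ -> CK -> KP -> RT -> PF -> UZ -> TK -> RH -> MV

Visit HS; enqueue KD, LE, NK, LK, ML → queue [KD, LE, NK, LK, ML]
Visit KD; enqueue HW → queue [LE, NK, LK, ML, HW]
Visit LE; enqueue YZ, CK, KP → queue [NK, LK, ML, HW, YZ, CK, KP]
Visit NK; enqueue RT, PF, UZ → queue [LK, ML, HW, YZ, CK, KP, RT, PF, UZ]
Visit LK → queue [ML, HW, YZ, CK, KP, RT, PF, UZ]
Visit ML; enqueue TK, RH → queue [HW, YZ, CK, KP, RT, PF, UZ, TK, RH]
Visit HW → queue [YZ, CK, KP, RT, PF, UZ, TK, RH]
Visit YZ → queue [CK, KP, RT, PF, UZ, TK, RH]
Visit CK; enqueue MV → queue [KP, RT, PF, UZ, TK, RH, MV]
Visit KP → queue [RT, PF, UZ, TK, RH, MV]
Visit RT → queue [PF, UZ, TK, RH, MV]
Visit PF → queue [UZ, TK, RH, MV]
Visit UZ → queue [TK, RH, MV]
Visit TK → queue [RH, MV]
Visit RH → queue [MV]
Visit MV → queue []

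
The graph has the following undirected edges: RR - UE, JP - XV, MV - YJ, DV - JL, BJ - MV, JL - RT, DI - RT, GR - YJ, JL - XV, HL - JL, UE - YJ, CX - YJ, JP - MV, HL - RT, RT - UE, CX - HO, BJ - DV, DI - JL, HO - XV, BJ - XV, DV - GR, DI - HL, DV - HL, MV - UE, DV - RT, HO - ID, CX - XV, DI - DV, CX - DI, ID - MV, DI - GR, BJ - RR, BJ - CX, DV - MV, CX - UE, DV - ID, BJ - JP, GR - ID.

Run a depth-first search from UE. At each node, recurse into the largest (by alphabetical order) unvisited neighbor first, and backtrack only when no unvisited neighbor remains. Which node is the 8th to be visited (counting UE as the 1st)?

Visit UE
UE → YJ
YJ → MV
MV → JP
JP → XV
XV → JL
JL → RT
RT → HL
HL → DV
DV → ID
ID → HO
HO → CX
CX → DI
DI → GR
CX → BJ
BJ → RR

Visit order: UE, YJ, MV, JP, XV, JL, RT, HL, DV, ID, HO, CX, DI, GR, BJ, RR

HL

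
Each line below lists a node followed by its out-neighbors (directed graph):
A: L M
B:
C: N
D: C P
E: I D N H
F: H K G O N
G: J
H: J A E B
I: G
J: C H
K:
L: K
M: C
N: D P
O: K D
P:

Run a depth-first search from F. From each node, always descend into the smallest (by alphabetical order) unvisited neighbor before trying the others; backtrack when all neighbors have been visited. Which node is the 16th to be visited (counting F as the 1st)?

O

Visit F
F → G
G → J
J → C
C → N
N → D
D → P
J → H
H → A
A → L
L → K
A → M
H → B
H → E
E → I
F → O

Visit order: F, G, J, C, N, D, P, H, A, L, K, M, B, E, I, O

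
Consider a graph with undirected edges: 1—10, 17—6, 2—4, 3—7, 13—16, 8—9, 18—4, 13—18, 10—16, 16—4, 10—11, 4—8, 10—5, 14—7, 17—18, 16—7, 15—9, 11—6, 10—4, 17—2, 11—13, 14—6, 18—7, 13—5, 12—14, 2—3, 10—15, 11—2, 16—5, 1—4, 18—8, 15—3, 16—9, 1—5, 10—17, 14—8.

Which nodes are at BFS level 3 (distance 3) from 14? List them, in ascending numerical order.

Level 0: 14
Level 1: 6, 7, 8, 12
Level 2: 3, 4, 9, 11, 16, 17, 18
Level 3: 1, 2, 5, 10, 13, 15

1, 2, 5, 10, 13, 15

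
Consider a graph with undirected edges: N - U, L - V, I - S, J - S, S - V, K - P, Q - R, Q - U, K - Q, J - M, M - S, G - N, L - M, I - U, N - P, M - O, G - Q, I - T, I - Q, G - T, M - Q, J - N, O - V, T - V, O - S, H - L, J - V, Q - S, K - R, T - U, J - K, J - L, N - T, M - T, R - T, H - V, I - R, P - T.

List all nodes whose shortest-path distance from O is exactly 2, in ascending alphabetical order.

Level 0: O
Level 1: M, S, V
Level 2: H, I, J, L, Q, T
Level 3: G, K, N, P, R, U

H, I, J, L, Q, T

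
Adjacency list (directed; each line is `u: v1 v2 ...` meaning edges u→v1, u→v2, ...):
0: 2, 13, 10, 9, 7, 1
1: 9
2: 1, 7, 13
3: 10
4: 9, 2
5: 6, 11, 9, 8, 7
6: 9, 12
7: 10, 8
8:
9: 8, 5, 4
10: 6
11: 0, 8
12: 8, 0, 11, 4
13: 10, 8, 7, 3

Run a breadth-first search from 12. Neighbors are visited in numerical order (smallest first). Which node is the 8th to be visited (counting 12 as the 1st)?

Visit 12; enqueue 0, 4, 8, 11 → queue [0, 4, 8, 11]
Visit 0; enqueue 1, 2, 7, 9, 10, 13 → queue [4, 8, 11, 1, 2, 7, 9, 10, 13]
Visit 4 → queue [8, 11, 1, 2, 7, 9, 10, 13]
Visit 8 → queue [11, 1, 2, 7, 9, 10, 13]
Visit 11 → queue [1, 2, 7, 9, 10, 13]
Visit 1 → queue [2, 7, 9, 10, 13]
Visit 2 → queue [7, 9, 10, 13]
Visit 7 → queue [9, 10, 13]
Visit 9; enqueue 5 → queue [10, 13, 5]
Visit 10; enqueue 6 → queue [13, 5, 6]
Visit 13; enqueue 3 → queue [5, 6, 3]
Visit 5 → queue [6, 3]
Visit 6 → queue [3]
Visit 3 → queue []

Visit order: 12, 0, 4, 8, 11, 1, 2, 7, 9, 10, 13, 5, 6, 3

7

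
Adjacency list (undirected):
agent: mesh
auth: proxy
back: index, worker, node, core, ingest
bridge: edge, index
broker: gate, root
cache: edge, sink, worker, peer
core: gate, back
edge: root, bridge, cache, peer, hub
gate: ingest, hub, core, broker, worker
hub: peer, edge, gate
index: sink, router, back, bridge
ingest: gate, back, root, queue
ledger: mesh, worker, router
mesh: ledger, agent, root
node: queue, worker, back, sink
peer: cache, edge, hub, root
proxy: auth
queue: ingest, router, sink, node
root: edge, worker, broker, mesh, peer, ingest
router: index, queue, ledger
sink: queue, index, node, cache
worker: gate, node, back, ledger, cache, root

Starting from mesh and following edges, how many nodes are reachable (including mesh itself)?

20

BFS from mesh visits: mesh, root, ledger, agent, worker, peer, ingest, edge, broker, router, node, gate, cache, back, hub, queue, bridge, index, sink, core
Reachable nodes: 20 of 22 total.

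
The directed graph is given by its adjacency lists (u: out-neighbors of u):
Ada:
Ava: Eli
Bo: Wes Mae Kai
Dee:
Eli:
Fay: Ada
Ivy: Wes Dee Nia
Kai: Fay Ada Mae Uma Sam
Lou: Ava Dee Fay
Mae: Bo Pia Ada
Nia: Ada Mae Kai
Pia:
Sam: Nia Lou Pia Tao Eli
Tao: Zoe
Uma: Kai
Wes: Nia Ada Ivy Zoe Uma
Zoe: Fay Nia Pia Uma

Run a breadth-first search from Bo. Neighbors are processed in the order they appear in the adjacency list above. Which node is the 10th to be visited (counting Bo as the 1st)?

Pia

Visit Bo; enqueue Wes, Mae, Kai → queue [Wes, Mae, Kai]
Visit Wes; enqueue Nia, Ada, Ivy, Zoe, Uma → queue [Mae, Kai, Nia, Ada, Ivy, Zoe, Uma]
Visit Mae; enqueue Pia → queue [Kai, Nia, Ada, Ivy, Zoe, Uma, Pia]
Visit Kai; enqueue Fay, Sam → queue [Nia, Ada, Ivy, Zoe, Uma, Pia, Fay, Sam]
Visit Nia → queue [Ada, Ivy, Zoe, Uma, Pia, Fay, Sam]
Visit Ada → queue [Ivy, Zoe, Uma, Pia, Fay, Sam]
Visit Ivy; enqueue Dee → queue [Zoe, Uma, Pia, Fay, Sam, Dee]
Visit Zoe → queue [Uma, Pia, Fay, Sam, Dee]
Visit Uma → queue [Pia, Fay, Sam, Dee]
Visit Pia → queue [Fay, Sam, Dee]
Visit Fay → queue [Sam, Dee]
Visit Sam; enqueue Lou, Tao, Eli → queue [Dee, Lou, Tao, Eli]
Visit Dee → queue [Lou, Tao, Eli]
Visit Lou; enqueue Ava → queue [Tao, Eli, Ava]
Visit Tao → queue [Eli, Ava]
Visit Eli → queue [Ava]
Visit Ava → queue []

Visit order: Bo, Wes, Mae, Kai, Nia, Ada, Ivy, Zoe, Uma, Pia, Fay, Sam, Dee, Lou, Tao, Eli, Ava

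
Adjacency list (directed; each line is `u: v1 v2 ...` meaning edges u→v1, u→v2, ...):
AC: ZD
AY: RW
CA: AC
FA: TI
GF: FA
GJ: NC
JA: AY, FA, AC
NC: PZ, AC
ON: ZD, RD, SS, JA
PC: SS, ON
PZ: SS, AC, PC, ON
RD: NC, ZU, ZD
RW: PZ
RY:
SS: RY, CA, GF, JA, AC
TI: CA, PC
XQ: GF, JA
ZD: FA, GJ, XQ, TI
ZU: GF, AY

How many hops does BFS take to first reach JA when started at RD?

3

Level 0: RD
Level 1: NC, ZD, ZU
Level 2: AC, AY, FA, GF, GJ, PZ, TI, XQ
Level 3: CA, JA, ON, PC, RW, SS
Level 4: RY
JA first appears at level 3.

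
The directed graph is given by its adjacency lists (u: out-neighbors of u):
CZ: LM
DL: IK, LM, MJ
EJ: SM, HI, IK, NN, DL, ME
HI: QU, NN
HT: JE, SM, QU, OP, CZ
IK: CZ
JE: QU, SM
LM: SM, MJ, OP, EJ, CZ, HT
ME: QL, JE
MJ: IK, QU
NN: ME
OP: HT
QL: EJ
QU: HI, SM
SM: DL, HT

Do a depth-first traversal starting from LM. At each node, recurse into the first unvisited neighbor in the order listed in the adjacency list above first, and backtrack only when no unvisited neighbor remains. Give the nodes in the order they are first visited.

LM -> SM -> DL -> IK -> CZ -> MJ -> QU -> HI -> NN -> ME -> QL -> EJ -> JE -> HT -> OP

Visit LM
LM → SM
SM → DL
DL → IK
IK → CZ
DL → MJ
MJ → QU
QU → HI
HI → NN
NN → ME
ME → QL
QL → EJ
ME → JE
SM → HT
HT → OP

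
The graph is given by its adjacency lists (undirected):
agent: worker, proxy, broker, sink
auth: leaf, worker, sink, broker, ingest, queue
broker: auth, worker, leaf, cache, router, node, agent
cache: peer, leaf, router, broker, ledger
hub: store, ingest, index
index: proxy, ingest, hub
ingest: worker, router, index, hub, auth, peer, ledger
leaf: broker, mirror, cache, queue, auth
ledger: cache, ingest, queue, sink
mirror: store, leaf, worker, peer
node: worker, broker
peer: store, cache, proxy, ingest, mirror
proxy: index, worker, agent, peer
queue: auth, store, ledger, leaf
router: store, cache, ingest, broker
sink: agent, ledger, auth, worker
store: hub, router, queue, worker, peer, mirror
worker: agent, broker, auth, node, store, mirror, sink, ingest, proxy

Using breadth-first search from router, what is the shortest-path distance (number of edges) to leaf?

Level 0: router
Level 1: broker, cache, ingest, store
Level 2: agent, auth, hub, index, leaf, ledger, mirror, node, peer, queue, worker
Level 3: proxy, sink
leaf first appears at level 2.

2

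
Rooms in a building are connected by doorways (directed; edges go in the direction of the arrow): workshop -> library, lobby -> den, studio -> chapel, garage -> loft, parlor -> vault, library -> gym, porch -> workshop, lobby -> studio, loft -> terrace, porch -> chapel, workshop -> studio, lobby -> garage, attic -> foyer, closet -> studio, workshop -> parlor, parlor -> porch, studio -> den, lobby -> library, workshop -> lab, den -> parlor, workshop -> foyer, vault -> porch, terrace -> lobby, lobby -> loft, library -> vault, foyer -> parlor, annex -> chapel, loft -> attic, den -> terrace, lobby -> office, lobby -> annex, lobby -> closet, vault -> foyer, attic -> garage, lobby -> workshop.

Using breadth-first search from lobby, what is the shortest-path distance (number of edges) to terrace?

Level 0: lobby
Level 1: annex, closet, den, garage, library, loft, office, studio, workshop
Level 2: attic, chapel, foyer, gym, lab, parlor, terrace, vault
Level 3: porch
terrace first appears at level 2.

2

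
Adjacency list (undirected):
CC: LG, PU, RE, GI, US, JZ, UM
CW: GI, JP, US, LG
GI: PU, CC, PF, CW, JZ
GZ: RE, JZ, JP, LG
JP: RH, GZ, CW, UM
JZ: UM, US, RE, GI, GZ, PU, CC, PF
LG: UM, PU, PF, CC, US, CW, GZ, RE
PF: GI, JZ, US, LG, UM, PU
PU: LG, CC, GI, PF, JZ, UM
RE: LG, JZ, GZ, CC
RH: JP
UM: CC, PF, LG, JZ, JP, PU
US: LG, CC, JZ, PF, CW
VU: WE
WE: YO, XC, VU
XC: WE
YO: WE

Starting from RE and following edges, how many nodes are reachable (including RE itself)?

13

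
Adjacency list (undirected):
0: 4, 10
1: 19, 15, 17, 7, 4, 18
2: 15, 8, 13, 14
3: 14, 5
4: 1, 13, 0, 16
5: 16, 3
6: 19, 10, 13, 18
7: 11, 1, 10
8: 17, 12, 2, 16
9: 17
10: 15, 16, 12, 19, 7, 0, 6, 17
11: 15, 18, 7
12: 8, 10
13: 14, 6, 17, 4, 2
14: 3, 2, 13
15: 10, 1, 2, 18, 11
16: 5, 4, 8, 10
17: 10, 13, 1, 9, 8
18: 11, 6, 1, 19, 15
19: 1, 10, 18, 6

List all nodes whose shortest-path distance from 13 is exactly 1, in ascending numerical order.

Level 0: 13
Level 1: 2, 4, 6, 14, 17
Level 2: 0, 1, 3, 8, 9, 10, 15, 16, 18, 19
Level 3: 5, 7, 11, 12

2, 4, 6, 14, 17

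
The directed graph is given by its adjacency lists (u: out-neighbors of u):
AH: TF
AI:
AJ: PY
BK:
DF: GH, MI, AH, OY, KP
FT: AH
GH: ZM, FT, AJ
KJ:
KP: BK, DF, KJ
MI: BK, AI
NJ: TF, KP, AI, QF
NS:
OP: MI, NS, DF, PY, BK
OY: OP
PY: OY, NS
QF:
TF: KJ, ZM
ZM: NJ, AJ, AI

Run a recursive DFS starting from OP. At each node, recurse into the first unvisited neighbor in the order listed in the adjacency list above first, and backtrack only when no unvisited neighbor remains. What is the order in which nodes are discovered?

Visit OP
OP → MI
MI → BK
MI → AI
OP → NS
OP → DF
DF → GH
GH → ZM
ZM → NJ
NJ → TF
TF → KJ
NJ → KP
NJ → QF
ZM → AJ
AJ → PY
PY → OY
GH → FT
FT → AH

OP, MI, BK, AI, NS, DF, GH, ZM, NJ, TF, KJ, KP, QF, AJ, PY, OY, FT, AH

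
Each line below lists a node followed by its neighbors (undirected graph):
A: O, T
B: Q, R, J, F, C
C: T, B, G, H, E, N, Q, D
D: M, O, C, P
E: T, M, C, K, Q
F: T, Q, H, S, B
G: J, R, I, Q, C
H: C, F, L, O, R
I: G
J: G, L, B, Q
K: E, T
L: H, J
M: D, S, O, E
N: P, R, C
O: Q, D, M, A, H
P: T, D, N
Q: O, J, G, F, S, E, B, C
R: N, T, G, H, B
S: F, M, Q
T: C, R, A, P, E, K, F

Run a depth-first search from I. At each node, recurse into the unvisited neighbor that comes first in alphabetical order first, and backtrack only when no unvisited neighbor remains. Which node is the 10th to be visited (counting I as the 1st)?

Visit I
I → G
G → C
C → B
B → F
F → H
H → L
L → J
J → Q
Q → E
E → K
K → T
T → A
A → O
O → D
D → M
M → S
D → P
P → N
N → R

Visit order: I, G, C, B, F, H, L, J, Q, E, K, T, A, O, D, M, S, P, N, R

E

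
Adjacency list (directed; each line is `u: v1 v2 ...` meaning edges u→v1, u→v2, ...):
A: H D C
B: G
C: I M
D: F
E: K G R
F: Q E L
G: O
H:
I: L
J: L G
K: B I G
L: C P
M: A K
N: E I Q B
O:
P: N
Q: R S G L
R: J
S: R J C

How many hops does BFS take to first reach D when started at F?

5

Level 0: F
Level 1: E, L, Q
Level 2: C, G, K, P, R, S
Level 3: B, I, J, M, N, O
Level 4: A
Level 5: D, H
D first appears at level 5.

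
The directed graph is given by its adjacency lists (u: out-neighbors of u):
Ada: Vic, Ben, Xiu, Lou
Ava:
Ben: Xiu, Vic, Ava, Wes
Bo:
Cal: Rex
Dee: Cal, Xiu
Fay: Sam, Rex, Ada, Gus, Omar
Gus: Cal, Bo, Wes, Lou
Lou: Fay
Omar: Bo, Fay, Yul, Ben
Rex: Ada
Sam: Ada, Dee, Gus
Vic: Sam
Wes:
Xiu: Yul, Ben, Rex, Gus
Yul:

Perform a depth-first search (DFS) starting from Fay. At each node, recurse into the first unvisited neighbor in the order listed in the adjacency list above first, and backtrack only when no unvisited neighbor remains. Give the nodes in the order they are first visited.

Fay → Sam → Ada → Vic → Ben → Xiu → Yul → Rex → Gus → Cal → Bo → Wes → Lou → Ava → Dee → Omar

Visit Fay
Fay → Sam
Sam → Ada
Ada → Vic
Ada → Ben
Ben → Xiu
Xiu → Yul
Xiu → Rex
Xiu → Gus
Gus → Cal
Gus → Bo
Gus → Wes
Gus → Lou
Ben → Ava
Sam → Dee
Fay → Omar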